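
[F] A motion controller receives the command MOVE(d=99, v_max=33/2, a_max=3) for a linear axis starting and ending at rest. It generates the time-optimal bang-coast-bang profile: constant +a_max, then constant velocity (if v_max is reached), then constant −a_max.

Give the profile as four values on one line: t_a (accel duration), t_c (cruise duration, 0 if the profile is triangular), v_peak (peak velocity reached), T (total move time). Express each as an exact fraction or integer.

t_a=11/2 t_c=1/2 v_peak=33/2 T=23/2

v_max²/a_max = (33/2)²/3 = 363/4
99 ≥ 363/4 ⇒ cruise phase
t_a = (33/2)/3 = 11/2; v_peak = 33/2
d_cruise = 99 − 363/4 = 33/4; t_c = (33/4)/(33/2) = 1/2
T = 2·11/2 + 1/2 = 23/2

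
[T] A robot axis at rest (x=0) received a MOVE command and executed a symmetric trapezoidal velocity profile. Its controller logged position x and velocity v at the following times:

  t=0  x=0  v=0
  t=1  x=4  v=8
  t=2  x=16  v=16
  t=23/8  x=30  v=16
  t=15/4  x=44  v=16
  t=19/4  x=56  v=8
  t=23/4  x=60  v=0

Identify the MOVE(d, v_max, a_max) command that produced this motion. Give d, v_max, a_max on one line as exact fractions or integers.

final state: t=23/4, x=60, v=0 → d = 60
a_max = (8−0)/(1−0) = 8
max v = 16 over t∈[2,15/4] → v_max = 16
check: 16·(2+7/4) = 60 ✓

d=60 v_max=16 a_max=8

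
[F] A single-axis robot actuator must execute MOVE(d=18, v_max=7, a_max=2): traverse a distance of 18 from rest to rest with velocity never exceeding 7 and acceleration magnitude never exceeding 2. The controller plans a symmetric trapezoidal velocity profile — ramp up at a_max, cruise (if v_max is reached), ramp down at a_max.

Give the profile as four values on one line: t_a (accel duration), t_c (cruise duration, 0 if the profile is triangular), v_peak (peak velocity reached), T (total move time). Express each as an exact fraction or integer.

t_a=3 t_c=0 v_peak=6 T=6

v_max²/a_max = 7²/2 = 49/2
18 < 49/2 so t_c = 0
v_peak = √(18·2) = √36 = 6
t_a = 6/2 = 3; t_c = 0
T = 2·3 = 6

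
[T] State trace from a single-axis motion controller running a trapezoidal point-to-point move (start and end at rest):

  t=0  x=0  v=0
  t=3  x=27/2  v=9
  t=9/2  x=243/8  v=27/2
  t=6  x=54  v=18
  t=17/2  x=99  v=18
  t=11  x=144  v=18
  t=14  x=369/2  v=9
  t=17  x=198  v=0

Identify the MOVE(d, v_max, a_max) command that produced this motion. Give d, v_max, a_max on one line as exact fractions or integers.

final state: t=17, x=198, v=0 → d = 198
a_max = (9−0)/(3−0) = 3
max v = 18 over t∈[6,11] → v_max = 18
check: 18·(6+5) = 198 ✓

d=198 v_max=18 a_max=3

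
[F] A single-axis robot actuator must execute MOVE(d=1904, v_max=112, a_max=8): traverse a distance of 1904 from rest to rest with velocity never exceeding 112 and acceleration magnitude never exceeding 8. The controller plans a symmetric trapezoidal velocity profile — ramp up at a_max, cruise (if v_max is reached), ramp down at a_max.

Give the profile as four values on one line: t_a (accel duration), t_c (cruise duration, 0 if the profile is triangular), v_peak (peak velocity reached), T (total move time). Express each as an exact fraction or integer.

(v_max)²/a_max = 112²/8 = 1568
1904 ≥ 1568 ⇒ cruise phase
t_a = 112/8 = 14; v_peak = 112
d_cruise = 1904 − 1568 = 336; t_c = 336/112 = 3
T = 2·14 + 3 = 31

t_a=14 t_c=3 v_peak=112 T=31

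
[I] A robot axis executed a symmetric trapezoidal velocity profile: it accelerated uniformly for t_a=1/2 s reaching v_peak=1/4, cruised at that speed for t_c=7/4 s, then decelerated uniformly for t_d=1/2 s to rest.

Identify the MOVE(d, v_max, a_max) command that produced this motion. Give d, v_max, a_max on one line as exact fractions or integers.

d=9/16 v_max=1/4 a_max=1/2

a_max = (1/4)/(1/2) = 1/2
d_a = ½·1/4·1/2 = 1/16; d_c = 1/4·7/4 = 7/16
d = 2·1/16 + 7/16 = 9/16
t_c = 7/4 > 0 ⇒ limit active, v_max = 1/4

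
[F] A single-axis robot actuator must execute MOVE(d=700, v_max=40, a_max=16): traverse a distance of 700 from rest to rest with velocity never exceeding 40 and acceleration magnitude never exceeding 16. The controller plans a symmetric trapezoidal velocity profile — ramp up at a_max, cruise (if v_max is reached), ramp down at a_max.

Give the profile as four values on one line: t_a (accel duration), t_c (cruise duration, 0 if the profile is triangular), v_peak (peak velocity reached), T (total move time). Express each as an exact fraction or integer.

t_a=5/2 t_c=15 v_peak=40 T=20

(v_max)²/a_max = 40²/16 = 100
700 ≥ 100 ⇒ cruise phase
t_a = 40/16 = 5/2; v_peak = 40
d_cruise = 700 − 100 = 600; t_c = 600/40 = 15
T = 2·5/2 + 15 = 20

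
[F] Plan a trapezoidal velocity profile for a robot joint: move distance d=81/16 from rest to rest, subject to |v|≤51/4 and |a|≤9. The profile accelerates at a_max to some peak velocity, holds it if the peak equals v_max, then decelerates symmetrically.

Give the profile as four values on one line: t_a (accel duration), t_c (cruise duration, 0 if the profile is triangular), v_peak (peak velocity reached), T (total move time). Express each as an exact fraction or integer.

vₘ²/aₘ = (51/4)²/9 = 289/16
81/16 < 289/16 → triangular
v_peak = √(81/16·9) = √(729/16) = 27/4
t_a = (27/4)/9 = 3/4; t_c = 0
T = 2·3/4 = 3/2

t_a=3/4 t_c=0 v_peak=27/4 T=3/2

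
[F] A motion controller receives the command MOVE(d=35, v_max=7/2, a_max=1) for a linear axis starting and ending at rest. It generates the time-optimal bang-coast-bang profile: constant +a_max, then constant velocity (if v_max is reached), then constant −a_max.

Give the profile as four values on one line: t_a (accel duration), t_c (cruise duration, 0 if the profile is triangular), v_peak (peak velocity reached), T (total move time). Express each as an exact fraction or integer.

t_a=7/2 t_c=13/2 v_peak=7/2 T=27/2

vₘ²/aₘ = (7/2)²/1 = 49/4
35 ≥ 49/4 so v_max reached
t_a = (7/2)/1 = 7/2; v_peak = 7/2
d_cruise = 35 − 49/4 = 91/4; t_c = (91/4)/(7/2) = 13/2
T = 2·7/2 + 13/2 = 27/2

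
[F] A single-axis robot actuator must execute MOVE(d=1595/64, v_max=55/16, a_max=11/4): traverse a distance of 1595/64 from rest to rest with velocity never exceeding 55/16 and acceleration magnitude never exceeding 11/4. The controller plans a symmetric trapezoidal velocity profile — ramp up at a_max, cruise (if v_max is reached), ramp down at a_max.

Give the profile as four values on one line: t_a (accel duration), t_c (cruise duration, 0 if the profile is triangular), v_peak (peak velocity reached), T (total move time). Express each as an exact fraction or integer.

(v_max)²/a_max = (55/16)²/(11/4) = 275/64
1595/64 ≥ 275/64 so v_max reached
t_a = (55/16)/(11/4) = 5/4; v_peak = 55/16
d_cruise = 1595/64 − 275/64 = 165/8; t_c = (165/8)/(55/16) = 6
T = 2·5/4 + 6 = 17/2

t_a=5/4 t_c=6 v_peak=55/16 T=17/2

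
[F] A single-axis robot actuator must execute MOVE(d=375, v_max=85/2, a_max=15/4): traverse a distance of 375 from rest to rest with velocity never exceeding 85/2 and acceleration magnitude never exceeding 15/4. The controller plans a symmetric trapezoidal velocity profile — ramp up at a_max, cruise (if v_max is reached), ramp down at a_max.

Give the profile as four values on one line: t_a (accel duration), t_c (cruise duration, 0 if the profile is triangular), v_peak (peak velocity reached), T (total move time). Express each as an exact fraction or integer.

t_a=10 t_c=0 v_peak=75/2 T=20

(v_max)²/a_max = (85/2)²/(15/4) = 1445/3
375 < 1445/3 ⇒ no cruise
v_peak = √(375·15/4) = √(5625/4) = 75/2
t_a = (75/2)/(15/4) = 10; t_c = 0
T = 2·10 = 20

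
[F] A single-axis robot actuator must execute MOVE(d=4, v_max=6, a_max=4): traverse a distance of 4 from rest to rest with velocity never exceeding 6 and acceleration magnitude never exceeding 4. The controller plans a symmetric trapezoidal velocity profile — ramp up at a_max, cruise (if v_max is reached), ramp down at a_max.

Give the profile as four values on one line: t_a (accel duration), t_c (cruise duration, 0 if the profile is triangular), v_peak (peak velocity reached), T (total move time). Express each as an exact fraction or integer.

vₘ²/aₘ = 6²/4 = 9
4 < 9 ⇒ no cruise
v_peak = √(4·4) = √16 = 4
t_a = 4/4 = 1; t_c = 0
T = 2·1 = 2

t_a=1 t_c=0 v_peak=4 T=2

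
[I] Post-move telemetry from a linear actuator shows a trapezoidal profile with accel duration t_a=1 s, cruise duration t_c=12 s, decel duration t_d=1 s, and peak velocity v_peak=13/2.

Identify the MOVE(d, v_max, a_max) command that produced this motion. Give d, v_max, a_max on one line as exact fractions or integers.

d=169/2 v_max=13/2 a_max=13/2

a_max = (13/2)/1 = 13/2
d_a = ½·13/2·1 = 13/4; d_c = 13/2·12 = 78
d = 2·13/4 + 78 = 169/2
t_c = 12 > 0 ⇒ limit active, v_max = 13/2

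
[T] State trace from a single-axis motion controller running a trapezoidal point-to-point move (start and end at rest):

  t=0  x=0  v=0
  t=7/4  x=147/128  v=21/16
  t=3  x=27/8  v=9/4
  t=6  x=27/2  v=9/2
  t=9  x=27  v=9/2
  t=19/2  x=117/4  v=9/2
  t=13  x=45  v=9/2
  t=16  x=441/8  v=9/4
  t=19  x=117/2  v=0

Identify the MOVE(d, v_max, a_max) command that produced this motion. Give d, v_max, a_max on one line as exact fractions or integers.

d=117/2 v_max=9/2 a_max=3/4

final state: t=19, x=117/2, v=0 → d = 117/2
a_max = (21/16−0)/(7/4−0) = 3/4
max v = 9/2 over t∈[6,13] → v_max = 9/2
check: 9/2·(6+7) = 117/2 ✓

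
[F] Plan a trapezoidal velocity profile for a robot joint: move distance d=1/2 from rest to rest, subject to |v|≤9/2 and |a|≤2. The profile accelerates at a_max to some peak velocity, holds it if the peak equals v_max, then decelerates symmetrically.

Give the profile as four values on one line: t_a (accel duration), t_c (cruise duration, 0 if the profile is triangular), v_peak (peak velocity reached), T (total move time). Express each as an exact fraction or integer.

(v_max)²/a_max = (9/2)²/2 = 81/8
1/2 < 81/8 so t_c = 0
v_peak = √(1/2·2) = √1 = 1
t_a = 1/2; t_c = 0
T = 2·1/2 = 1

t_a=1/2 t_c=0 v_peak=1 T=1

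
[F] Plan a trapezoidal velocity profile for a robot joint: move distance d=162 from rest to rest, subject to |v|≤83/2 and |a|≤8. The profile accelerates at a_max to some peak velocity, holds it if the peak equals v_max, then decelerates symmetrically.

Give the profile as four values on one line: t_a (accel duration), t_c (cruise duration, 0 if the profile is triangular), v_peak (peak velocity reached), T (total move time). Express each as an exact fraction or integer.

t_a=9/2 t_c=0 v_peak=36 T=9

(v_max)²/a_max = (83/2)²/8 = 6889/32
162 < 6889/32 → triangular
v_peak = √(162·8) = √1296 = 36
t_a = 36/8 = 9/2; t_c = 0
T = 2·9/2 = 9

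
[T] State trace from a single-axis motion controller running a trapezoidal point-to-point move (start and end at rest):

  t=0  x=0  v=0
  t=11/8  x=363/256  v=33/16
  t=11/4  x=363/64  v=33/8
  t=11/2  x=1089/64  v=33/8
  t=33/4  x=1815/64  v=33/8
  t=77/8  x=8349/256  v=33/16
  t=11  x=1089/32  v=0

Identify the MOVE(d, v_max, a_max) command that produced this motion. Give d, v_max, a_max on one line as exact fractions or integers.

final state: t=11, x=1089/32, v=0 → d = 1089/32
a_max = (33/16−0)/(11/8−0) = 3/2
max v = 33/8 over t∈[11/4,33/4] → v_max = 33/8
check: 33/8·(11/4+11/2) = 1089/32 ✓

d=1089/32 v_max=33/8 a_max=3/2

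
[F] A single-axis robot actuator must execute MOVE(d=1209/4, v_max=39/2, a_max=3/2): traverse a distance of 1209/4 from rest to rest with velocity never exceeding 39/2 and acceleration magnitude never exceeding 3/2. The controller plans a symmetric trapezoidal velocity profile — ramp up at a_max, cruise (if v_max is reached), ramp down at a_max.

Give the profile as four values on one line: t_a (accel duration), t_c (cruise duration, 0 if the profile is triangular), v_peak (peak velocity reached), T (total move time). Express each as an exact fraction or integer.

t_a=13 t_c=5/2 v_peak=39/2 T=57/2

v_max²/a_max = (39/2)²/(3/2) = 507/2
1209/4 ≥ 507/2 ⇒ cruise phase
t_a = (39/2)/(3/2) = 13; v_peak = 39/2
d_cruise = 1209/4 − 507/2 = 195/4; t_c = (195/4)/(39/2) = 5/2
T = 2·13 + 5/2 = 57/2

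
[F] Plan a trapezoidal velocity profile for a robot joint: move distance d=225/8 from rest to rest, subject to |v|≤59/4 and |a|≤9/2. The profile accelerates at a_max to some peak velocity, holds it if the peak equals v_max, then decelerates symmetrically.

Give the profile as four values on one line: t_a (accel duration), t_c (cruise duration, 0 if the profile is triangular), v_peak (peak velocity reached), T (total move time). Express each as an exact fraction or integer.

t_a=5/2 t_c=0 v_peak=45/4 T=5

(v_max)²/a_max = (59/4)²/(9/2) = 3481/72
225/8 < 3481/72 so t_c = 0
v_peak = √(225/8·9/2) = √(2025/16) = 45/4
t_a = (45/4)/(9/2) = 5/2; t_c = 0
T = 2·5/2 = 5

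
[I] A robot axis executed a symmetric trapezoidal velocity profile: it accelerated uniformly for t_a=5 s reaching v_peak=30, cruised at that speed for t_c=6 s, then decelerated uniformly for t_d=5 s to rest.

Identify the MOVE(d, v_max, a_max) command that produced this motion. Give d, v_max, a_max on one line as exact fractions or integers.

a_max = 30/5 = 6
d_a = ½·30·5 = 75; d_c = 30·6 = 180
d = 2·75 + 180 = 330
t_c = 6 > 0 so v_max = 30

d=330 v_max=30 a_max=6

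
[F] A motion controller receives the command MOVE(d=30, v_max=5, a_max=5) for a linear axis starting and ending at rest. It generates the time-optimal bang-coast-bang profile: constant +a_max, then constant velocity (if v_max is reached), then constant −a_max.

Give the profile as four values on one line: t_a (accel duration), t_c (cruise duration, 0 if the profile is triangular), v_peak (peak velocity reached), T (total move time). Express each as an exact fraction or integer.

t_a=1 t_c=5 v_peak=5 T=7

vₘ²/aₘ = 5²/5 = 5
30 ≥ 5 so v_max reached
t_a = 5/5 = 1; v_peak = 5
d_cruise = 30 − 5 = 25; t_c = 25/5 = 5
T = 2·1 + 5 = 7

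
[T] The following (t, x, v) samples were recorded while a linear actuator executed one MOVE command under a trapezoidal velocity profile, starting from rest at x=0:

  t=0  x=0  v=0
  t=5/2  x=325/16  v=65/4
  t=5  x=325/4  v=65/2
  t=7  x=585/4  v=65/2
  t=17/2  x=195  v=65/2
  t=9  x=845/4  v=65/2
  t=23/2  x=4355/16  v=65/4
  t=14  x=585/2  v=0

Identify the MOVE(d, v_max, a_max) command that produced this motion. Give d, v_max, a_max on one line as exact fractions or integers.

d=585/2 v_max=65/2 a_max=13/2

final state: t=14, x=585/2, v=0 → d = 585/2
a_max = (65/4−0)/(5/2−0) = 13/2
max v = 65/2 over t∈[5,9] → v_max = 65/2
check: 65/2·(5+4) = 585/2 ✓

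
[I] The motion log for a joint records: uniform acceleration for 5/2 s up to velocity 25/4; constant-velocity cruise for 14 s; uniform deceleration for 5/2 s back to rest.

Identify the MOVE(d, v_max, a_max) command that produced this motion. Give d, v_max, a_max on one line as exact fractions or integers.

a_max = (25/4)/(5/2) = 5/2
d_a = ½·25/4·5/2 = 125/16; d_c = 25/4·14 = 175/2
d = 2·125/16 + 175/2 = 825/8
t_c = 14 > 0 ⇒ limit active, v_max = 25/4

d=825/8 v_max=25/4 a_max=5/2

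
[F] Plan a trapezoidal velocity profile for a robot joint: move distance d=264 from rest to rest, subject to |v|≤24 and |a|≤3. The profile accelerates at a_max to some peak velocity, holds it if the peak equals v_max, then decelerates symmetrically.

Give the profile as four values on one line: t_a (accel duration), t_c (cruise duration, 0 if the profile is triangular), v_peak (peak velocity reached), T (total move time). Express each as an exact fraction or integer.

v_max²/a_max = 24²/3 = 192
264 ≥ 192 → trapezoidal
t_a = 24/3 = 8; v_peak = 24
d_cruise = 264 − 192 = 72; t_c = 72/24 = 3
T = 2·8 + 3 = 19

t_a=8 t_c=3 v_peak=24 T=19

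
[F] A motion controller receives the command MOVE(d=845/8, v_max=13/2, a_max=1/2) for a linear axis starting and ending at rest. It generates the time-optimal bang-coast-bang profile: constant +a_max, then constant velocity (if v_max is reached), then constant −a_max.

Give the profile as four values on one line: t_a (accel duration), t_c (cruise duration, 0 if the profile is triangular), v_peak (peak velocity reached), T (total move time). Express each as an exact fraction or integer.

t_a=13 t_c=13/4 v_peak=13/2 T=117/4

vₘ²/aₘ = (13/2)²/(1/2) = 169/2
845/8 ≥ 169/2 so v_max reached
t_a = (13/2)/(1/2) = 13; v_peak = 13/2
d_cruise = 845/8 − 169/2 = 169/8; t_c = (169/8)/(13/2) = 13/4
T = 2·13 + 13/4 = 117/4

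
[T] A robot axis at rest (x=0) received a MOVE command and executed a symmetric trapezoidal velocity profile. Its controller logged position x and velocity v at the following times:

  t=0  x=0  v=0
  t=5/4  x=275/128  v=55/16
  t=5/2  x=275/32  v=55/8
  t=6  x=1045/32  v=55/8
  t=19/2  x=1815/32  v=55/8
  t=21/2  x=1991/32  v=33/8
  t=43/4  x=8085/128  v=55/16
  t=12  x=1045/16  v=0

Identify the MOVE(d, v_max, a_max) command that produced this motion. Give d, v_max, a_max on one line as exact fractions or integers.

d=1045/16 v_max=55/8 a_max=11/4

final state: t=12, x=1045/16, v=0 → d = 1045/16
a_max = (55/16−0)/(5/4−0) = 11/4
max v = 55/8 over t∈[5/2,19/2] → v_max = 55/8
check: 55/8·(5/2+7) = 1045/16 ✓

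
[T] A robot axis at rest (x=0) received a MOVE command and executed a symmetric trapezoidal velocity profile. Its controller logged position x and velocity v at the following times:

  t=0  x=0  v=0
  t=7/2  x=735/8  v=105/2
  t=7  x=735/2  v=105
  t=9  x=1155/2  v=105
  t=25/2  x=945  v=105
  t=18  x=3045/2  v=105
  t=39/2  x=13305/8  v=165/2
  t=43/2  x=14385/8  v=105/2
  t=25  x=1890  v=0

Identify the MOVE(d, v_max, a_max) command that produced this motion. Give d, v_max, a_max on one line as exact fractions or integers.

final state: t=25, x=1890, v=0 → d = 1890
a_max = (105/2−0)/(7/2−0) = 15
max v = 105 over t∈[7,18] → v_max = 105
check: 105·(7+11) = 1890 ✓

d=1890 v_max=105 a_max=15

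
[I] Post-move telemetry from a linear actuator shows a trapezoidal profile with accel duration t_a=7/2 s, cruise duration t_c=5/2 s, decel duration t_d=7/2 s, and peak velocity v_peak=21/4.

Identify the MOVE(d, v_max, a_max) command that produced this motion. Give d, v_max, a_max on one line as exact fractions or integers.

a_max = (21/4)/(7/2) = 3/2
d_a = ½·21/4·7/2 = 147/16; d_c = 21/4·5/2 = 105/8
d = 2·147/16 + 105/8 = 63/2
t_c = 5/2 > 0 ⇒ limit active, v_max = 21/4

d=63/2 v_max=21/4 a_max=3/2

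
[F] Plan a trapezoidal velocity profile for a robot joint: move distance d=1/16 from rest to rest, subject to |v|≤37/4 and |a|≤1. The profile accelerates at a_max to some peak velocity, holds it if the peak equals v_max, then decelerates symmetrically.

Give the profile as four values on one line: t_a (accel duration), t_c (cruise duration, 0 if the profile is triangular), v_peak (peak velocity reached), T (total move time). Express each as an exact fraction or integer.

t_a=1/4 t_c=0 v_peak=1/4 T=1/2

v_max²/a_max = (37/4)²/1 = 1369/16
1/16 < 1369/16 so t_c = 0
v_peak = √(1/16·1) = √(1/16) = 1/4
t_a = (1/4)/1 = 1/4; t_c = 0
T = 2·1/4 = 1/2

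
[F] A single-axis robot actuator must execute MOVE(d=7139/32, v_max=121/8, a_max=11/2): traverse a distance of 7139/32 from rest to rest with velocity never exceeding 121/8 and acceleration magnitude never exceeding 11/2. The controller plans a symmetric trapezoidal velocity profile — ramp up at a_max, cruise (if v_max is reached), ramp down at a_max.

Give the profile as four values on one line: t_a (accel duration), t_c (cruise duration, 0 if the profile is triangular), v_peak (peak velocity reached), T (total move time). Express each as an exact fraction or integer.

(v_max)²/a_max = (121/8)²/(11/2) = 1331/32
7139/32 ≥ 1331/32 → trapezoidal
t_a = (121/8)/(11/2) = 11/4; v_peak = 121/8
d_cruise = 7139/32 − 1331/32 = 363/2; t_c = (363/2)/(121/8) = 12
T = 2·11/4 + 12 = 35/2

t_a=11/4 t_c=12 v_peak=121/8 T=35/2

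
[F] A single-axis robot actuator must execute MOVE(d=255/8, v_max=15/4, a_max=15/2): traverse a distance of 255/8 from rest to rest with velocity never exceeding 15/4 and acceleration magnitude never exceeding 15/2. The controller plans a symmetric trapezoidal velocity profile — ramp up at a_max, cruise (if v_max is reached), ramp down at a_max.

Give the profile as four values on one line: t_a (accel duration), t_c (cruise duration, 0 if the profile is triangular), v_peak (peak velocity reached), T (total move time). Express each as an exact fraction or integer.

v_max²/a_max = (15/4)²/(15/2) = 15/8
255/8 ≥ 15/8 → trapezoidal
t_a = (15/4)/(15/2) = 1/2; v_peak = 15/4
d_cruise = 255/8 − 15/8 = 30; t_c = 30/(15/4) = 8
T = 2·1/2 + 8 = 9

t_a=1/2 t_c=8 v_peak=15/4 T=9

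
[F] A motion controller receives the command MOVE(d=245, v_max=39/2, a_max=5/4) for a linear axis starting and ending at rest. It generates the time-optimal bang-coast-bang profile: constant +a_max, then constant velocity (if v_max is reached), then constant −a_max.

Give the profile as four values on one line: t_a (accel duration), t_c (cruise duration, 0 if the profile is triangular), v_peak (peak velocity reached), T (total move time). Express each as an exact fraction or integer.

t_a=14 t_c=0 v_peak=35/2 T=28

vₘ²/aₘ = (39/2)²/(5/4) = 1521/5
245 < 1521/5 ⇒ no cruise
v_peak = √(245·5/4) = √(1225/4) = 35/2
t_a = (35/2)/(5/4) = 14; t_c = 0
T = 2·14 = 28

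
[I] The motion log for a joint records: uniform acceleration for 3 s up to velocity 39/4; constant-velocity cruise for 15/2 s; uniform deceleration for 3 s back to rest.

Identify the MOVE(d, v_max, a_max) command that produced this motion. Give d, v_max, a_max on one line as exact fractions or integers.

d=819/8 v_max=39/4 a_max=13/4

a_max = (39/4)/3 = 13/4
d_a = ½·39/4·3 = 117/8; d_c = 39/4·15/2 = 585/8
d = 2·117/8 + 585/8 = 819/8
t_c = 15/2 > 0 ⇒ limit active, v_max = 39/4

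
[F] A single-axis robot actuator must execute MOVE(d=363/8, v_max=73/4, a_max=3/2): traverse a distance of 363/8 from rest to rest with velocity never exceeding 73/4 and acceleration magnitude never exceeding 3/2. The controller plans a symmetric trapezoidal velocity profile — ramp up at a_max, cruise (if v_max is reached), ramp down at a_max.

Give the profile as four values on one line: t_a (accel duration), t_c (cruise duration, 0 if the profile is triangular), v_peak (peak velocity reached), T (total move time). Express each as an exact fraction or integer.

t_a=11/2 t_c=0 v_peak=33/4 T=11

vₘ²/aₘ = (73/4)²/(3/2) = 5329/24
363/8 < 5329/24 ⇒ no cruise
v_peak = √(363/8·3/2) = √(1089/16) = 33/4
t_a = (33/4)/(3/2) = 11/2; t_c = 0
T = 2·11/2 = 11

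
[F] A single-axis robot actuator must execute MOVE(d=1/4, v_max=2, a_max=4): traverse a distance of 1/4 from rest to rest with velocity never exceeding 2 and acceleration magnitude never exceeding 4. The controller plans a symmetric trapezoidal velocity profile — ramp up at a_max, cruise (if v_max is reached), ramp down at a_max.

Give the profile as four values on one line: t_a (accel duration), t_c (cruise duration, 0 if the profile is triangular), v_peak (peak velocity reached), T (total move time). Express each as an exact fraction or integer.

t_a=1/4 t_c=0 v_peak=1 T=1/2

vₘ²/aₘ = 2²/4 = 1
1/4 < 1 so t_c = 0
v_peak = √(1/4·4) = √1 = 1
t_a = 1/4; t_c = 0
T = 2·1/4 = 1/2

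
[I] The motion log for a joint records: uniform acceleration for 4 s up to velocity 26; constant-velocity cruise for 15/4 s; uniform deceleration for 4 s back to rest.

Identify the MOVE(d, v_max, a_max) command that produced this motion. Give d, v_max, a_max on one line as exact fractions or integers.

a_max = 26/4 = 13/2
d_a = ½·26·4 = 52; d_c = 26·15/4 = 195/2
d = 2·52 + 195/2 = 403/2
t_c = 15/4 > 0 ⇒ limit active, v_max = 26

d=403/2 v_max=26 a_max=13/2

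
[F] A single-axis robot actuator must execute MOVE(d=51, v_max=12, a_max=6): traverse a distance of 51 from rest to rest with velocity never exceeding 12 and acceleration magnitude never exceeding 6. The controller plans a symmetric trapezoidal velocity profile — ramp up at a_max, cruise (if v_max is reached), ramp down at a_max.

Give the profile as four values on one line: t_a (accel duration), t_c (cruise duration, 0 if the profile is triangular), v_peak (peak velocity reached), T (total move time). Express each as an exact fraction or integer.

t_a=2 t_c=9/4 v_peak=12 T=25/4

v_max²/a_max = 12²/6 = 24
51 ≥ 24 ⇒ cruise phase
t_a = 12/6 = 2; v_peak = 12
d_cruise = 51 − 24 = 27; t_c = 27/12 = 9/4
T = 2·2 + 9/4 = 25/4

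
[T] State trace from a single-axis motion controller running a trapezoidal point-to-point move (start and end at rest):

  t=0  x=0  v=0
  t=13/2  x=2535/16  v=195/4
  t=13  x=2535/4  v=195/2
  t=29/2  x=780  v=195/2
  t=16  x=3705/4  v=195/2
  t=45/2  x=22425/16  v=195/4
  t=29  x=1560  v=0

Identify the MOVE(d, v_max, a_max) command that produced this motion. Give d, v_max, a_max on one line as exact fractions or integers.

final state: t=29, x=1560, v=0 → d = 1560
a_max = (195/4−0)/(13/2−0) = 15/2
max v = 195/2 over t∈[13,16] → v_max = 195/2
check: 195/2·(13+3) = 1560 ✓

d=1560 v_max=195/2 a_max=15/2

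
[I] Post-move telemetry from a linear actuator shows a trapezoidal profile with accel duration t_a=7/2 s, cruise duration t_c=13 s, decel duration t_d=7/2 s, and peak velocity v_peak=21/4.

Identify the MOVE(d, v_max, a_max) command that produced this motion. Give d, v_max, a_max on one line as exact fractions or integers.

d=693/8 v_max=21/4 a_max=3/2

a_max = (21/4)/(7/2) = 3/2
d_a = ½·21/4·7/2 = 147/16; d_c = 21/4·13 = 273/4
d = 2·147/16 + 273/4 = 693/8
t_c = 13 > 0 ⇒ limit active, v_max = 21/4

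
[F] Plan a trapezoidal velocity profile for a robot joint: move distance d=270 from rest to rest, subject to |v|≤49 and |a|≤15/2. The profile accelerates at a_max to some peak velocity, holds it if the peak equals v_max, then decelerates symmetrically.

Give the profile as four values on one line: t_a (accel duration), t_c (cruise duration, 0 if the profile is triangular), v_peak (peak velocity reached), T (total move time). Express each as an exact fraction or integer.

t_a=6 t_c=0 v_peak=45 T=12

v_max²/a_max = 49²/(15/2) = 4802/15
270 < 4802/15 ⇒ no cruise
v_peak = √(270·15/2) = √2025 = 45
t_a = 45/(15/2) = 6; t_c = 0
T = 2·6 = 12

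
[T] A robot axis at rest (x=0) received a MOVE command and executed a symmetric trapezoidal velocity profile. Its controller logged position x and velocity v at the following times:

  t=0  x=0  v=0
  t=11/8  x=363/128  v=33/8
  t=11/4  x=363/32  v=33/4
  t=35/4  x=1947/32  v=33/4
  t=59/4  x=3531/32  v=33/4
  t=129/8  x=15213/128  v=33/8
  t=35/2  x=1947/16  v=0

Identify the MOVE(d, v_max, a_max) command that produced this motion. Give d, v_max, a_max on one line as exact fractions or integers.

d=1947/16 v_max=33/4 a_max=3

final state: t=35/2, x=1947/16, v=0 → d = 1947/16
a_max = (33/8−0)/(11/8−0) = 3
max v = 33/4 over t∈[11/4,59/4] → v_max = 33/4
check: 33/4·(11/4+12) = 1947/16 ✓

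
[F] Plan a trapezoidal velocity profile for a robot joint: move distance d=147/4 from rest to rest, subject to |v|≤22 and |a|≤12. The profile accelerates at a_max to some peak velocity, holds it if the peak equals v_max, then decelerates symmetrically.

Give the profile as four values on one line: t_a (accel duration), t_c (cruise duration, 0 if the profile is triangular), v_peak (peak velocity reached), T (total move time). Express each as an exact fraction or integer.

t_a=7/4 t_c=0 v_peak=21 T=7/2

(v_max)²/a_max = 22²/12 = 121/3
147/4 < 121/3 ⇒ no cruise
v_peak = √(147/4·12) = √441 = 21
t_a = 21/12 = 7/4; t_c = 0
T = 2·7/4 = 7/2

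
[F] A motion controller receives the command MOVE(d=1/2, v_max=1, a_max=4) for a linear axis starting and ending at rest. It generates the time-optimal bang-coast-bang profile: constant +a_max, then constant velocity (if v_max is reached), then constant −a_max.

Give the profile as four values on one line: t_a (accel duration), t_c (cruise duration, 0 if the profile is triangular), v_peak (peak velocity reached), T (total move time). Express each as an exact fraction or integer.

t_a=1/4 t_c=1/4 v_peak=1 T=3/4

(v_max)²/a_max = 1²/4 = 1/4
1/2 ≥ 1/4 → trapezoidal
t_a = 1/4; v_peak = 1
d_cruise = 1/2 − 1/4 = 1/4; t_c = (1/4)/1 = 1/4
T = 2·1/4 + 1/4 = 3/4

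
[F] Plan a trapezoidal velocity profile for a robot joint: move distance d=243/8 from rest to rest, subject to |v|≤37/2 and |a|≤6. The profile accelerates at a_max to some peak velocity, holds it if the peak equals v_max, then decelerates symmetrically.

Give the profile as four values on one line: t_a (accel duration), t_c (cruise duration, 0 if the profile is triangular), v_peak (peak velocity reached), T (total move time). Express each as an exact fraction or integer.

v_max²/a_max = (37/2)²/6 = 1369/24
243/8 < 1369/24 → triangular
v_peak = √(243/8·6) = √(729/4) = 27/2
t_a = (27/2)/6 = 9/4; t_c = 0
T = 2·9/4 = 9/2

t_a=9/4 t_c=0 v_peak=27/2 T=9/2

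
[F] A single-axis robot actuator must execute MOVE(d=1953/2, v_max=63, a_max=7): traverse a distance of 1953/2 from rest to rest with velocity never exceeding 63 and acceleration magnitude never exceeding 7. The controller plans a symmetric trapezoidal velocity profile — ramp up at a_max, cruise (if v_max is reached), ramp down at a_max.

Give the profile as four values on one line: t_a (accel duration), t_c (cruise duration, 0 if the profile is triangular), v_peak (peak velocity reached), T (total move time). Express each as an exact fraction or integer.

t_a=9 t_c=13/2 v_peak=63 T=49/2

(v_max)²/a_max = 63²/7 = 567
1953/2 ≥ 567 so v_max reached
t_a = 63/7 = 9; v_peak = 63
d_cruise = 1953/2 − 567 = 819/2; t_c = (819/2)/63 = 13/2
T = 2·9 + 13/2 = 49/2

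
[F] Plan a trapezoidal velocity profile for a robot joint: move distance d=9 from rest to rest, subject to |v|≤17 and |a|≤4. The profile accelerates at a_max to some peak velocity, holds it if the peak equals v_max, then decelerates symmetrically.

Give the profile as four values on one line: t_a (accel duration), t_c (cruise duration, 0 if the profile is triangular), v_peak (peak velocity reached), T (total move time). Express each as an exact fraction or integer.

t_a=3/2 t_c=0 v_peak=6 T=3

vₘ²/aₘ = 17²/4 = 289/4
9 < 289/4 → triangular
v_peak = √(9·4) = √36 = 6
t_a = 6/4 = 3/2; t_c = 0
T = 2·3/2 = 3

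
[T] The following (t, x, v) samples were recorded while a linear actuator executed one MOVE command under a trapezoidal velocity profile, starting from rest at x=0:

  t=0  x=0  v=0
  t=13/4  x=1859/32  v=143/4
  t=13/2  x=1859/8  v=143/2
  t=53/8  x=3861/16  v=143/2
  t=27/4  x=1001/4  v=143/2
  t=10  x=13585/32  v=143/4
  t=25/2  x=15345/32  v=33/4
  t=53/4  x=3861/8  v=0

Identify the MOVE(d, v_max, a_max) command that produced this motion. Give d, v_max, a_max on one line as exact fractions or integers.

d=3861/8 v_max=143/2 a_max=11

final state: t=53/4, x=3861/8, v=0 → d = 3861/8
a_max = (143/4−0)/(13/4−0) = 11
max v = 143/2 over t∈[13/2,27/4] → v_max = 143/2
check: 143/2·(13/2+1/4) = 3861/8 ✓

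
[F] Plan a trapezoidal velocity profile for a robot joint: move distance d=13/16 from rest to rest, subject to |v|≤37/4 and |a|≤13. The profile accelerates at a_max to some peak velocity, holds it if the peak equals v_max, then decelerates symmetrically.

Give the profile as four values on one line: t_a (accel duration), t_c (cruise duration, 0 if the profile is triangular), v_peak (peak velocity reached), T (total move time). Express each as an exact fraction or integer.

v_max²/a_max = (37/4)²/13 = 1369/208
13/16 < 1369/208 so t_c = 0
v_peak = √(13/16·13) = √(169/16) = 13/4
t_a = (13/4)/13 = 1/4; t_c = 0
T = 2·1/4 = 1/2

t_a=1/4 t_c=0 v_peak=13/4 T=1/2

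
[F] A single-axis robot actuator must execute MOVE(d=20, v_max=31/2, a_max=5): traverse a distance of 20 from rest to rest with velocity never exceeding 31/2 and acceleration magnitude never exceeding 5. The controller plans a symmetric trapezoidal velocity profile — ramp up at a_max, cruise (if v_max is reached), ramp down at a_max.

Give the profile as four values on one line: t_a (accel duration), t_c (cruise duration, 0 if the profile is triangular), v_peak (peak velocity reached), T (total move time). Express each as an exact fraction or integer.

t_a=2 t_c=0 v_peak=10 T=4

v_max²/a_max = (31/2)²/5 = 961/20
20 < 961/20 ⇒ no cruise
v_peak = √(20·5) = √100 = 10
t_a = 10/5 = 2; t_c = 0
T = 2·2 = 4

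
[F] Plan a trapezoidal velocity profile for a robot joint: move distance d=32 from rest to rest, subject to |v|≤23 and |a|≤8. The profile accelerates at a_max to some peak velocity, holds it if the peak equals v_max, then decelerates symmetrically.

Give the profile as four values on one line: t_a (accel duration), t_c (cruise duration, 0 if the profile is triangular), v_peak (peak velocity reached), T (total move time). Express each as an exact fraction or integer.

t_a=2 t_c=0 v_peak=16 T=4

(v_max)²/a_max = 23²/8 = 529/8
32 < 529/8 ⇒ no cruise
v_peak = √(32·8) = √256 = 16
t_a = 16/8 = 2; t_c = 0
T = 2·2 = 4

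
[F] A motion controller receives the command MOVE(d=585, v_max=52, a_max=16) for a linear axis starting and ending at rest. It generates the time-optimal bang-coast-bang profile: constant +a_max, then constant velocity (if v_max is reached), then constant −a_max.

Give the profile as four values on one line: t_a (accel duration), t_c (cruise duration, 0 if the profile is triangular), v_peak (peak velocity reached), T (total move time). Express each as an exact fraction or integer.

t_a=13/4 t_c=8 v_peak=52 T=29/2

v_max²/a_max = 52²/16 = 169
585 ≥ 169 → trapezoidal
t_a = 52/16 = 13/4; v_peak = 52
d_cruise = 585 − 169 = 416; t_c = 416/52 = 8
T = 2·13/4 + 8 = 29/2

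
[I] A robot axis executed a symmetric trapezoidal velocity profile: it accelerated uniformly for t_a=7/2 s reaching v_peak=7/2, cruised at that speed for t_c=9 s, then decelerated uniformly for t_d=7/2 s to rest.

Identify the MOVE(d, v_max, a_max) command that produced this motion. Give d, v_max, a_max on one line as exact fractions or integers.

a_max = (7/2)/(7/2) = 1
d_a = ½·7/2·7/2 = 49/8; d_c = 7/2·9 = 63/2
d = 2·49/8 + 63/2 = 175/4
t_c = 9 > 0 → v_max = v_peak = 7/2

d=175/4 v_max=7/2 a_max=1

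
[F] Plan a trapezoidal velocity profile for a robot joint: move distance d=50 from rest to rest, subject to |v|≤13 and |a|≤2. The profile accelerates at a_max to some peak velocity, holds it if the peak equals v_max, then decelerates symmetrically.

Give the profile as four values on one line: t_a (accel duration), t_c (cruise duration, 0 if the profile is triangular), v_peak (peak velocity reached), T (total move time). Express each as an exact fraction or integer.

v_max²/a_max = 13²/2 = 169/2
50 < 169/2 so t_c = 0
v_peak = √(50·2) = √100 = 10
t_a = 10/2 = 5; t_c = 0
T = 2·5 = 10

t_a=5 t_c=0 v_peak=10 T=10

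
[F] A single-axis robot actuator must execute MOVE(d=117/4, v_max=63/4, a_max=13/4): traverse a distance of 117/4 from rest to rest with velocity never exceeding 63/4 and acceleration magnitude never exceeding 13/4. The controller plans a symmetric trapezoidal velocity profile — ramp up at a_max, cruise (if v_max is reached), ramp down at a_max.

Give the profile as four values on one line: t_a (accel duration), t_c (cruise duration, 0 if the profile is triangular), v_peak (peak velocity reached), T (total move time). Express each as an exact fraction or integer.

t_a=3 t_c=0 v_peak=39/4 T=6

vₘ²/aₘ = (63/4)²/(13/4) = 3969/52
117/4 < 3969/52 → triangular
v_peak = √(117/4·13/4) = √(1521/16) = 39/4
t_a = (39/4)/(13/4) = 3; t_c = 0
T = 2·3 = 6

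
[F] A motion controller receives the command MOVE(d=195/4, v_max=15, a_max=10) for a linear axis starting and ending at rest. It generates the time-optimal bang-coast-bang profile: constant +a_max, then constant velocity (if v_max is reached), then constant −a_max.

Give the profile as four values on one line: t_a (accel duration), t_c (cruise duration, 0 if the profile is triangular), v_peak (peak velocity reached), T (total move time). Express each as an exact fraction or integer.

t_a=3/2 t_c=7/4 v_peak=15 T=19/4

v_max²/a_max = 15²/10 = 45/2
195/4 ≥ 45/2 so v_max reached
t_a = 15/10 = 3/2; v_peak = 15
d_cruise = 195/4 − 45/2 = 105/4; t_c = (105/4)/15 = 7/4
T = 2·3/2 + 7/4 = 19/4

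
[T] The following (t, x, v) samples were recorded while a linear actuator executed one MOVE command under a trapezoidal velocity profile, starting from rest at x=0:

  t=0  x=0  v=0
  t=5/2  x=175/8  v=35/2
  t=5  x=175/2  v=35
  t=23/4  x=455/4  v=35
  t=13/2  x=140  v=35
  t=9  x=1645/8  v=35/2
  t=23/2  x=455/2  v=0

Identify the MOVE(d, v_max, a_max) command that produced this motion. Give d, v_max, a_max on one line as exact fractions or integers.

final state: t=23/2, x=455/2, v=0 → d = 455/2
a_max = (35/2−0)/(5/2−0) = 7
max v = 35 over t∈[5,13/2] → v_max = 35
check: 35·(5+3/2) = 455/2 ✓

d=455/2 v_max=35 a_max=7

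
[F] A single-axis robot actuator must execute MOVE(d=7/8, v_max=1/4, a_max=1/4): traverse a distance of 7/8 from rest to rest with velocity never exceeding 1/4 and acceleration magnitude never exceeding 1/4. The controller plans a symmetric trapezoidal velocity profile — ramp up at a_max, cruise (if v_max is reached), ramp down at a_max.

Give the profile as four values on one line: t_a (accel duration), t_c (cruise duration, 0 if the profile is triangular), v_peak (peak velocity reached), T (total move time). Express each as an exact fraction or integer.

t_a=1 t_c=5/2 v_peak=1/4 T=9/2

v_max²/a_max = (1/4)²/(1/4) = 1/4
7/8 ≥ 1/4 so v_max reached
t_a = (1/4)/(1/4) = 1; v_peak = 1/4
d_cruise = 7/8 − 1/4 = 5/8; t_c = (5/8)/(1/4) = 5/2
T = 2·1 + 5/2 = 9/2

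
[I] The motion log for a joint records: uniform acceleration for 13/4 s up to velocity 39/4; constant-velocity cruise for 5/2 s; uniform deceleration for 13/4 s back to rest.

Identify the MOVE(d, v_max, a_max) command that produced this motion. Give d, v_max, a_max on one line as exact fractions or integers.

a_max = (39/4)/(13/4) = 3
d_a = ½·39/4·13/4 = 507/32; d_c = 39/4·5/2 = 195/8
d = 2·507/32 + 195/8 = 897/16
t_c = 5/2 > 0 so v_max = 39/4

d=897/16 v_max=39/4 a_max=3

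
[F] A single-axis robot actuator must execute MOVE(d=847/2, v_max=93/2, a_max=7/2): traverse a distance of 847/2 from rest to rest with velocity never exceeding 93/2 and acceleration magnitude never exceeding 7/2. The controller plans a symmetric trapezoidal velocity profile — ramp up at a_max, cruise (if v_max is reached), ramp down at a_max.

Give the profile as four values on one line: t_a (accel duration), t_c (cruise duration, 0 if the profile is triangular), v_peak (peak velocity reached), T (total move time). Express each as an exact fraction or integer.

vₘ²/aₘ = (93/2)²/(7/2) = 8649/14
847/2 < 8649/14 → triangular
v_peak = √(847/2·7/2) = √(5929/4) = 77/2
t_a = (77/2)/(7/2) = 11; t_c = 0
T = 2·11 = 22

t_a=11 t_c=0 v_peak=77/2 T=22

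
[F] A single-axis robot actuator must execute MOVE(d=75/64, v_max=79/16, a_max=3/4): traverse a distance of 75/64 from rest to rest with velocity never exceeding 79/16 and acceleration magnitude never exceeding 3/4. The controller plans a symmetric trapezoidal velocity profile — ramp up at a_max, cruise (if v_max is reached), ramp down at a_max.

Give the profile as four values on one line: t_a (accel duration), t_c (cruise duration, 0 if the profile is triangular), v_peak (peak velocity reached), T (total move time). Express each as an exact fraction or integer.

t_a=5/4 t_c=0 v_peak=15/16 T=5/2

vₘ²/aₘ = (79/16)²/(3/4) = 6241/192
75/64 < 6241/192 ⇒ no cruise
v_peak = √(75/64·3/4) = √(225/256) = 15/16
t_a = (15/16)/(3/4) = 5/4; t_c = 0
T = 2·5/4 = 5/2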